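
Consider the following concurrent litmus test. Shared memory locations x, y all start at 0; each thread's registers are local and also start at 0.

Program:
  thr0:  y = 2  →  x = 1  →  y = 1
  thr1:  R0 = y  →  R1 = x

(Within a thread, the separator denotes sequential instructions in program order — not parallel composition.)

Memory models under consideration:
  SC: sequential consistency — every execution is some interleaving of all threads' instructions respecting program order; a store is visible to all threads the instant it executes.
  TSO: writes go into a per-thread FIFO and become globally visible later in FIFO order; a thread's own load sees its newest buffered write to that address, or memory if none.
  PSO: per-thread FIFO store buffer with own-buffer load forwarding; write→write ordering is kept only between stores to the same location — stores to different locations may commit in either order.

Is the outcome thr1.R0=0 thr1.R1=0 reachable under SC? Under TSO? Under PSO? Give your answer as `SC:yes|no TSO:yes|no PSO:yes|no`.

outcome vector order: (thr1.R0,thr1.R1)
[SC] allowed = {<0 0> <0 1> <1 1> <2 0> <2 1>}
[TSO] allowed = {<0 0> <0 1> <1 1> <2 0> <2 1>}
[PSO] allowed = {<0 0> <0 1> <1 0> <1 1> <2 0> <2 1>}
target <0 0> ∈ {SC,TSO,PSO}

SC:yes TSO:yes PSO:yes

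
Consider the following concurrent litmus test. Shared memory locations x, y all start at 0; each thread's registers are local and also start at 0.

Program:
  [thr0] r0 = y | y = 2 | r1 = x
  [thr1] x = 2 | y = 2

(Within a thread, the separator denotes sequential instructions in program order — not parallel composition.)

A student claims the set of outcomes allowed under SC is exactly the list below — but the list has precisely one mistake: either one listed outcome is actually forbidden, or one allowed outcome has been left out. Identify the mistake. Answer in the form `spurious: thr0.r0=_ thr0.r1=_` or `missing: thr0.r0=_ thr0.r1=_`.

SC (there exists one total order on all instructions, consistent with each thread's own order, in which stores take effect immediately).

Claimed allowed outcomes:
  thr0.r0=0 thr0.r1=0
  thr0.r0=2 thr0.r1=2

missing: thr0.r0=0 thr0.r1=2

outcome vector order: (thr0.r0,thr0.r1)
[SC] allowed = {(0,0) (0,2) (2,2)}
SC∖claimed = {(0,2)}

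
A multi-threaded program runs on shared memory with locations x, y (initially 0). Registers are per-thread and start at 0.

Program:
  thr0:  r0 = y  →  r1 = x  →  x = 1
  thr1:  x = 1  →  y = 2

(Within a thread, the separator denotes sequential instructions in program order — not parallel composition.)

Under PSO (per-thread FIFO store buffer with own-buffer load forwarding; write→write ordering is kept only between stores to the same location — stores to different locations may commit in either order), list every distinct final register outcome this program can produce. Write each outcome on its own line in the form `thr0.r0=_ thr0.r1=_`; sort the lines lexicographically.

outcome vector order: (thr0.r0,thr0.r1)
|PSO outcomes| = 4

thr0.r0=0 thr0.r1=0
thr0.r0=0 thr0.r1=1
thr0.r0=2 thr0.r1=0
thr0.r0=2 thr0.r1=1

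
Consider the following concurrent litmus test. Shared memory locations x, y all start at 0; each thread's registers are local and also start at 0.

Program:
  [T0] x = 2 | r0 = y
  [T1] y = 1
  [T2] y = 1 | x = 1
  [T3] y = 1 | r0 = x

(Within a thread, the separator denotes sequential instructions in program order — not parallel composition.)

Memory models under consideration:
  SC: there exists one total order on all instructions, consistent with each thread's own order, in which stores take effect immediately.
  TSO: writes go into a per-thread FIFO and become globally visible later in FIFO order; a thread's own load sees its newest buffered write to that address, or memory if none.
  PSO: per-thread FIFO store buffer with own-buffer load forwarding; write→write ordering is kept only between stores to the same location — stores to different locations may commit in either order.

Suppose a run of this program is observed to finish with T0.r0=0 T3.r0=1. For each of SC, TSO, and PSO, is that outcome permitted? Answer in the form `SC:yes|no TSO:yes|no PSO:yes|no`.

outcome vector order: (T0.r0,T3.r0)
SC: 5 outcomes — {01; 02; 10; 11; 12}
TSO: 6 outcomes — {00; 01; 02; 10; 11; 12}
PSO: 6 outcomes — {00; 01; 02; 10; 11; 12}
target 01 ∈ {SC,TSO,PSO}

SC:yes TSO:yes PSO:yes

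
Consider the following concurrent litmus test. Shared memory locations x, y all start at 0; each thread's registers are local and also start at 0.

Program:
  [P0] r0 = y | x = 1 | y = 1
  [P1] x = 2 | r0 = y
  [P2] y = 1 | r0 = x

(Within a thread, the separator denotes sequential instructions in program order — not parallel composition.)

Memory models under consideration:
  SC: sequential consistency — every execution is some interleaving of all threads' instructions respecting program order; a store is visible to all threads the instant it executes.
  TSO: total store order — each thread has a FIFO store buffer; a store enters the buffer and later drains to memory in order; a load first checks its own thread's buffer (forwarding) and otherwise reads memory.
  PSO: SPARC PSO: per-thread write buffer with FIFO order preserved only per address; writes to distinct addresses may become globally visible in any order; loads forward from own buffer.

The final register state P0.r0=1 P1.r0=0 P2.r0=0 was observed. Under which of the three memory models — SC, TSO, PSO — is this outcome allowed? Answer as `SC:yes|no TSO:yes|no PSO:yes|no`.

outcome vector order: (P0.r0,P1.r0,P2.r0)
SC: 10 outcomes — {(0,0,1) (0,0,2) (0,1,0) (0,1,1) (0,1,2) (1,0,1) (1,0,2) (1,1,0) (1,1,1) (1,1,2)}
TSO: 12 outcomes — {(0,0,0) (0,0,1) (0,0,2) (0,1,0) (0,1,1) (0,1,2) (1,0,0) (1,0,1) (1,0,2) (1,1,0) (1,1,1) (1,1,2)}
PSO: 12 outcomes — {(0,0,0) (0,0,1) (0,0,2) (0,1,0) (0,1,1) (0,1,2) (1,0,0) (1,0,1) (1,0,2) (1,1,0) (1,1,1) (1,1,2)}
target (1,0,0) ∈ {TSO,PSO}

SC:no TSO:yes PSO:yes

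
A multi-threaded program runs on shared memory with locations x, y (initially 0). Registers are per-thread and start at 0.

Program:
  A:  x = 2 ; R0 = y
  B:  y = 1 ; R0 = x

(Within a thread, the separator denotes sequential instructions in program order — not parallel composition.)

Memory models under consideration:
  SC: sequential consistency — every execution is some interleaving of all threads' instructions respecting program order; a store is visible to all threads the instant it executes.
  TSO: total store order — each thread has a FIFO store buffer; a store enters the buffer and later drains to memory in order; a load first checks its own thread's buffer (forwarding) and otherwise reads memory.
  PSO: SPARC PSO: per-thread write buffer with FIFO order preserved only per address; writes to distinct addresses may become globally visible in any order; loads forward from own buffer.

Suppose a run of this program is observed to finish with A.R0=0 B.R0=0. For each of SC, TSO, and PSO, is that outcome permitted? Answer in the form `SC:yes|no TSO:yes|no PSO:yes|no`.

outcome vector order: (A.R0,B.R0)
SC: 3 outcomes — {02; 10; 12}
TSO: 4 outcomes — {00; 02; 10; 12}
PSO: 4 outcomes — {00; 02; 10; 12}
target 00 ∈ {TSO,PSO}

SC:no TSO:yes PSO:yes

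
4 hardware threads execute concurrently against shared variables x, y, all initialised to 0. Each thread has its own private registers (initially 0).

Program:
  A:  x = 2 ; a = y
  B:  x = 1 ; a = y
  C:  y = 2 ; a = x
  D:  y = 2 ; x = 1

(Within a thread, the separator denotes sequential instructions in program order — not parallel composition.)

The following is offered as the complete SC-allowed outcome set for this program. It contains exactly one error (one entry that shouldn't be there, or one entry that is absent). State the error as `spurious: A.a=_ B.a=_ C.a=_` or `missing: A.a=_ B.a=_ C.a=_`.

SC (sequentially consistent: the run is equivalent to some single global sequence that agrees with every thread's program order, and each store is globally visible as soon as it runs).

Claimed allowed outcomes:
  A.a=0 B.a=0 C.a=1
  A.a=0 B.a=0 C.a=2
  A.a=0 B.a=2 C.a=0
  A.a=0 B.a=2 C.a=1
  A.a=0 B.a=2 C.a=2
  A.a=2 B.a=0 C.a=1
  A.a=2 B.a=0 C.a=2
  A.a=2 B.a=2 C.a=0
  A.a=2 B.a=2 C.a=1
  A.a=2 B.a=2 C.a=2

outcome vector order: (A.a,B.a,C.a)
SC: 9 outcomes — {0/0/1, 0/0/2, 0/2/1, 0/2/2, 2/0/1, 2/0/2, 2/2/0, 2/2/1, 2/2/2}
claimed∖SC = {0/2/0}

spurious: A.a=0 B.a=2 C.a=0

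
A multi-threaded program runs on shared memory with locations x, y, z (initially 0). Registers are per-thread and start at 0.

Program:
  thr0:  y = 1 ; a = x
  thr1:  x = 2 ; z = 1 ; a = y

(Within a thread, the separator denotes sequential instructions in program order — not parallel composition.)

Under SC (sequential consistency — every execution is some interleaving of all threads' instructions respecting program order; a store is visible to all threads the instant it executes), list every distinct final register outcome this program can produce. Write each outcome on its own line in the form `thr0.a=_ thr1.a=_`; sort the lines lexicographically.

outcome vector order: (thr0.a,thr1.a)
|SC outcomes| = 3

thr0.a=0 thr1.a=1
thr0.a=2 thr1.a=0
thr0.a=2 thr1.a=1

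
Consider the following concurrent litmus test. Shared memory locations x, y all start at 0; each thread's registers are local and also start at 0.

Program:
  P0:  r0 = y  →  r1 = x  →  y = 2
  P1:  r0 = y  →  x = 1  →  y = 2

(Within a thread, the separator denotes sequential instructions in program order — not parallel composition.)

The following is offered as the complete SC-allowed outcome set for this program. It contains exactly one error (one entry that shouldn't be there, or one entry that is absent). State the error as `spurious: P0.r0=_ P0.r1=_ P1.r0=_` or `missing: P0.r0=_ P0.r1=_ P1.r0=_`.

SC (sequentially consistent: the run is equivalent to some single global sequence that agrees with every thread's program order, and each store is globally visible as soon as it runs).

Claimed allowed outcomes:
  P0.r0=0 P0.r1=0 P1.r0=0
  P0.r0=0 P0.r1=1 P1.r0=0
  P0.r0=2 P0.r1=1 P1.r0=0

outcome vector order: (P0.r0,P0.r1,P1.r0)
SC: 4 outcomes — {<0 0 0>, <0 0 2>, <0 1 0>, <2 1 0>}
SC∖claimed = {<0 0 2>}

missing: P0.r0=0 P0.r1=0 P1.r0=2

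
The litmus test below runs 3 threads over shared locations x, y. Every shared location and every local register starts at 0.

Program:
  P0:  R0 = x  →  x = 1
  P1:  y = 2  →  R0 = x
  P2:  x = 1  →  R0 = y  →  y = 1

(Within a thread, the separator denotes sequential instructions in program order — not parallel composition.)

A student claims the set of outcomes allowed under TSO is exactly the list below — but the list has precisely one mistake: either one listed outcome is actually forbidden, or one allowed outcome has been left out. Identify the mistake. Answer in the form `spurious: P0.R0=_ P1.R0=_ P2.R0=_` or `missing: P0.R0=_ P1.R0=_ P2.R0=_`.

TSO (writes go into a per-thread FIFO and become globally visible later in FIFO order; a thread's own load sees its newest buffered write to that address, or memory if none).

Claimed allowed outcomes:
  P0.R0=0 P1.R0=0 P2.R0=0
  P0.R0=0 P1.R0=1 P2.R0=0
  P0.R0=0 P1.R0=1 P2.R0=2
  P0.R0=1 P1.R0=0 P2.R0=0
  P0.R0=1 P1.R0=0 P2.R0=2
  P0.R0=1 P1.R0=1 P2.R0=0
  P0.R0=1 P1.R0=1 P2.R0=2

missing: P0.R0=0 P1.R0=0 P2.R0=2

outcome vector order: (P0.R0,P1.R0,P2.R0)
TSO (8): 000 002 010 012 100 102 110 112
TSO∖claimed = {002}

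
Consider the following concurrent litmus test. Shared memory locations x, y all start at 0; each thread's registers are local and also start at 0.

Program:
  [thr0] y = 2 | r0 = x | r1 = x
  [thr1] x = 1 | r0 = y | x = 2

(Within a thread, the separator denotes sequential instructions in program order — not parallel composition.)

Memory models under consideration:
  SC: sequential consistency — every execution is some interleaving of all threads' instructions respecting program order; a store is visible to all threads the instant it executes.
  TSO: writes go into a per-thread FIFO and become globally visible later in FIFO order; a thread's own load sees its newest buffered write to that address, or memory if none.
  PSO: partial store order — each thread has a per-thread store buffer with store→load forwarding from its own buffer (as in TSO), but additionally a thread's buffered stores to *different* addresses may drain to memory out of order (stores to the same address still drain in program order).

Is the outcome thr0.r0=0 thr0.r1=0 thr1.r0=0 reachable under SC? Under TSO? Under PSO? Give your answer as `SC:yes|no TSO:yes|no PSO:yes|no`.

SC:no TSO:yes PSO:yes

outcome vector order: (thr0.r0,thr0.r1,thr1.r0)
SC: 9 outcomes — {<0 0 2> <0 1 2> <0 2 2> <1 1 0> <1 1 2> <1 2 0> <1 2 2> <2 2 0> <2 2 2>}
TSO: 12 outcomes — {<0 0 0> <0 0 2> <0 1 0> <0 1 2> <0 2 0> <0 2 2> <1 1 0> <1 1 2> <1 2 0> <1 2 2> <2 2 0> <2 2 2>}
PSO: 12 outcomes — {<0 0 0> <0 0 2> <0 1 0> <0 1 2> <0 2 0> <0 2 2> <1 1 0> <1 1 2> <1 2 0> <1 2 2> <2 2 0> <2 2 2>}
target <0 0 0> ∈ {TSO,PSO}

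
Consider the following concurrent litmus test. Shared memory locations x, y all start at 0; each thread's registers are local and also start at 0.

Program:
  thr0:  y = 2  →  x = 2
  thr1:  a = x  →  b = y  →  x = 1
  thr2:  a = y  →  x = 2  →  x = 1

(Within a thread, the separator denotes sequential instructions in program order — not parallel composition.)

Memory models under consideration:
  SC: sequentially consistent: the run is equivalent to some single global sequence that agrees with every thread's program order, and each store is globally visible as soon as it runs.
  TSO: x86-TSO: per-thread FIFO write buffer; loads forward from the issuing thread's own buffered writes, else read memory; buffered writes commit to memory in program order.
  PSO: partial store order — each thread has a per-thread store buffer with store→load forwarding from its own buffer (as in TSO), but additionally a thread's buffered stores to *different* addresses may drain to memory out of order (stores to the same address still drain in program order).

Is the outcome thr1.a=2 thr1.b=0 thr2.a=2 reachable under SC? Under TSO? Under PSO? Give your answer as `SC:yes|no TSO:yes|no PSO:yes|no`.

outcome vector order: (thr1.a,thr1.b,thr2.a)
under SC → (0,0,0) (0,0,2) (0,2,0) (0,2,2) (1,0,0) (1,2,0) (1,2,2) (2,0,0) (2,2,0) (2,2,2)
under TSO → (0,0,0) (0,0,2) (0,2,0) (0,2,2) (1,0,0) (1,2,0) (1,2,2) (2,0,0) (2,2,0) (2,2,2)
under PSO → (0,0,0) (0,0,2) (0,2,0) (0,2,2) (1,0,0) (1,2,0) (1,2,2) (2,0,0) (2,0,2) (2,2,0) (2,2,2)
target (2,0,2) ∈ {PSO}

SC:no TSO:no PSO:yes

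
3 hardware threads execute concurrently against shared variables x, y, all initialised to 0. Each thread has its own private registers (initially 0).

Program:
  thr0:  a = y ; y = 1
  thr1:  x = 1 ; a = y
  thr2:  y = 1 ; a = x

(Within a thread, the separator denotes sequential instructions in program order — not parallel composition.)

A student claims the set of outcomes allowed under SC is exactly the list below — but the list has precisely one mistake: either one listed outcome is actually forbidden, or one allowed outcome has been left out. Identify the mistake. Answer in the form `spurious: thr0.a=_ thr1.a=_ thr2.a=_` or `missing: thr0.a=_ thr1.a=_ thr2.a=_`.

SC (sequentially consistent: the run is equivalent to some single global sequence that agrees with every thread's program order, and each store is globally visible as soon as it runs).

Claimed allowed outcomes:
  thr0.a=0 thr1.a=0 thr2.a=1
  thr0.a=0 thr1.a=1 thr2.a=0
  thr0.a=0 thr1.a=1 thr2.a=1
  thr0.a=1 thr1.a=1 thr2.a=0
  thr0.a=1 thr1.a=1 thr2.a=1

outcome vector order: (thr0.a,thr1.a,thr2.a)
SC (6): 001 010 011 101 110 111
SC∖claimed = {101}

missing: thr0.a=1 thr1.a=0 thr2.a=1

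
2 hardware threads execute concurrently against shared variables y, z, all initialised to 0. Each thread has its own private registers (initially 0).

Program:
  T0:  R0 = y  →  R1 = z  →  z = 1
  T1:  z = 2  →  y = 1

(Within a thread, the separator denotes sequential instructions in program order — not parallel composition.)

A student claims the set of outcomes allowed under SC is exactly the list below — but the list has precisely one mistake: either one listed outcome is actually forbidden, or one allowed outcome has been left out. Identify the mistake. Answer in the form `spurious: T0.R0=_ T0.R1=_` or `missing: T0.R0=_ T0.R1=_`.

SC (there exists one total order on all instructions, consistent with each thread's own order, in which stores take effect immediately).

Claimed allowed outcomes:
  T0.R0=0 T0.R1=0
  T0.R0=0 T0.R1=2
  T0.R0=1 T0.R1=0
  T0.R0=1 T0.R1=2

outcome vector order: (T0.R0,T0.R1)
under SC → 00; 02; 12
claimed∖SC = {10}

spurious: T0.R0=1 T0.R1=0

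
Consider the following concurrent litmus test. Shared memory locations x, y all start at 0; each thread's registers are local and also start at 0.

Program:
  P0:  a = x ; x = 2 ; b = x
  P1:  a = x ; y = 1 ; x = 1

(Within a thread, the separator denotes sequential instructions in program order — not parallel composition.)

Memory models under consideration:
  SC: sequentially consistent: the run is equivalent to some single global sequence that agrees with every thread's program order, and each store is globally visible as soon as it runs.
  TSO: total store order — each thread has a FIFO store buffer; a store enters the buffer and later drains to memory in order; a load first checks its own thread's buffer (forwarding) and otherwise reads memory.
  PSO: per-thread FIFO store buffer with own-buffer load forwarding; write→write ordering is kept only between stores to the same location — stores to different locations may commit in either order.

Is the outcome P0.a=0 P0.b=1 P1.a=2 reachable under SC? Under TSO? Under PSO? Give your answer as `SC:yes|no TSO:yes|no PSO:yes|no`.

outcome vector order: (P0.a,P0.b,P1.a)
SC (5): (0,1,0), (0,1,2), (0,2,0), (0,2,2), (1,2,0)
TSO (5): (0,1,0), (0,1,2), (0,2,0), (0,2,2), (1,2,0)
PSO (5): (0,1,0), (0,1,2), (0,2,0), (0,2,2), (1,2,0)
target (0,1,2) ∈ {SC,TSO,PSO}

SC:yes TSO:yes PSO:yes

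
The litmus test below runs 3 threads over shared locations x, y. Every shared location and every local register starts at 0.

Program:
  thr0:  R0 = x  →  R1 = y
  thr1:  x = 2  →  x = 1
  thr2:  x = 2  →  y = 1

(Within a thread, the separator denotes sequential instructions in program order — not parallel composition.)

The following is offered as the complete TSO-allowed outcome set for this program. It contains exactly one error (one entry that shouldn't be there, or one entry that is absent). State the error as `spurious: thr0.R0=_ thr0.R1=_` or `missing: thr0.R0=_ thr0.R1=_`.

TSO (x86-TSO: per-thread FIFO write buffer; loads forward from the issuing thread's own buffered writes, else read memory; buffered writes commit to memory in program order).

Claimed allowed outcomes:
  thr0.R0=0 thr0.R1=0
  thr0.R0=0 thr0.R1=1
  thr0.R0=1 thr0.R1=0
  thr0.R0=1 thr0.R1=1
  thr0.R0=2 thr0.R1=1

missing: thr0.R0=2 thr0.R1=0

outcome vector order: (thr0.R0,thr0.R1)
TSO: 6 outcomes — {00 01 10 11 20 21}
TSO∖claimed = {20}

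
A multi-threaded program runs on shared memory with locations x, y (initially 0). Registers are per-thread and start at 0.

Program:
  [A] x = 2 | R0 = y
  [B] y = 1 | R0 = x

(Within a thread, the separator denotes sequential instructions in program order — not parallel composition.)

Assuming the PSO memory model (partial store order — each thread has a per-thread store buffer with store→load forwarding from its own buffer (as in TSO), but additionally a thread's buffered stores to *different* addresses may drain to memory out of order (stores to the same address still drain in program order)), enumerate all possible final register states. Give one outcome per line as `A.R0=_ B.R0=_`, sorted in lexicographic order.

outcome vector order: (A.R0,B.R0)
|PSO outcomes| = 4

A.R0=0 B.R0=0
A.R0=0 B.R0=2
A.R0=1 B.R0=0
A.R0=1 B.R0=2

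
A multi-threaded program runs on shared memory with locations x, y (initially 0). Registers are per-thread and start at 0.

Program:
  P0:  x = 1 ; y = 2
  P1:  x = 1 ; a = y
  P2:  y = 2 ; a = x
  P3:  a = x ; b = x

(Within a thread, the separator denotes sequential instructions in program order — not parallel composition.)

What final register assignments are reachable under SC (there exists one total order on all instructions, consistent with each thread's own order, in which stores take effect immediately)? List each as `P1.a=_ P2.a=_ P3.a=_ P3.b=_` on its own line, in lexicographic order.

outcome vector order: (P1.a,P2.a,P3.a,P3.b)
|SC outcomes| = 9

P1.a=0 P2.a=1 P3.a=0 P3.b=0
P1.a=0 P2.a=1 P3.a=0 P3.b=1
P1.a=0 P2.a=1 P3.a=1 P3.b=1
P1.a=2 P2.a=0 P3.a=0 P3.b=0
P1.a=2 P2.a=0 P3.a=0 P3.b=1
P1.a=2 P2.a=0 P3.a=1 P3.b=1
P1.a=2 P2.a=1 P3.a=0 P3.b=0
P1.a=2 P2.a=1 P3.a=0 P3.b=1
P1.a=2 P2.a=1 P3.a=1 P3.b=1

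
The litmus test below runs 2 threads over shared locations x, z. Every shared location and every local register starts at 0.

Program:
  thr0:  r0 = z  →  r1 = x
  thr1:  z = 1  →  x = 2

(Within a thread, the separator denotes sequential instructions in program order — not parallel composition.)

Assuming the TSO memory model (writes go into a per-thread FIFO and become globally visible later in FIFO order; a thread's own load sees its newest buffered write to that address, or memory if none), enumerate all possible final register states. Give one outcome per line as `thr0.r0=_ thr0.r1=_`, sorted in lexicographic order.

outcome vector order: (thr0.r0,thr0.r1)
|TSO outcomes| = 4

thr0.r0=0 thr0.r1=0
thr0.r0=0 thr0.r1=2
thr0.r0=1 thr0.r1=0
thr0.r0=1 thr0.r1=2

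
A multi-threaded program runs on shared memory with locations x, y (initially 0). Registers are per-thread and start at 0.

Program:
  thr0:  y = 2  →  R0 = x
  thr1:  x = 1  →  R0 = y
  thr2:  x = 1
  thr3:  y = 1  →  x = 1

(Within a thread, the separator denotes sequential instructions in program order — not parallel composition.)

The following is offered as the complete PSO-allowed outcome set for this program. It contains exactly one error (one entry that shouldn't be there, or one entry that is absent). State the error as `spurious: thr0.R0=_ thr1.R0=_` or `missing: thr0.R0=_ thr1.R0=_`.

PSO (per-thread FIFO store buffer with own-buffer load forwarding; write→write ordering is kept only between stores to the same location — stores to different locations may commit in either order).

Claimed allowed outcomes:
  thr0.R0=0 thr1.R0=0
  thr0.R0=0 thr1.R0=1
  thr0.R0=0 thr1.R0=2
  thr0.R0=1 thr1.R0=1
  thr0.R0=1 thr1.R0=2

outcome vector order: (thr0.R0,thr1.R0)
under PSO → <0 0> <0 1> <0 2> <1 0> <1 1> <1 2>
PSO∖claimed = {<1 0>}

missing: thr0.R0=1 thr1.R0=0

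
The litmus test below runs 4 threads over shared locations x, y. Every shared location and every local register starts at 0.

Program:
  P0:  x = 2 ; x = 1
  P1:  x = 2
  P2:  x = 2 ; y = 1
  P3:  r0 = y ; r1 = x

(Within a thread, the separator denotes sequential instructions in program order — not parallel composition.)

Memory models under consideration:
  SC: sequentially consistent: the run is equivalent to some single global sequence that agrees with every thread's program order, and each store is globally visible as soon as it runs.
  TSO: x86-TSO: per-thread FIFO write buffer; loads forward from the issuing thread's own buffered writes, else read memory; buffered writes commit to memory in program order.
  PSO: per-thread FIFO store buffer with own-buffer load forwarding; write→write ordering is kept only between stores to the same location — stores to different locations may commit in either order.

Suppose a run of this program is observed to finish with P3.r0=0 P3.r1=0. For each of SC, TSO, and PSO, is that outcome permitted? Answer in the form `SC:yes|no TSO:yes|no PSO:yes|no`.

SC:yes TSO:yes PSO:yes

outcome vector order: (P3.r0,P3.r1)
SC: 5 outcomes — {<0 0> <0 1> <0 2> <1 1> <1 2>}
TSO: 5 outcomes — {<0 0> <0 1> <0 2> <1 1> <1 2>}
PSO: 6 outcomes — {<0 0> <0 1> <0 2> <1 0> <1 1> <1 2>}
target <0 0> ∈ {SC,TSO,PSO}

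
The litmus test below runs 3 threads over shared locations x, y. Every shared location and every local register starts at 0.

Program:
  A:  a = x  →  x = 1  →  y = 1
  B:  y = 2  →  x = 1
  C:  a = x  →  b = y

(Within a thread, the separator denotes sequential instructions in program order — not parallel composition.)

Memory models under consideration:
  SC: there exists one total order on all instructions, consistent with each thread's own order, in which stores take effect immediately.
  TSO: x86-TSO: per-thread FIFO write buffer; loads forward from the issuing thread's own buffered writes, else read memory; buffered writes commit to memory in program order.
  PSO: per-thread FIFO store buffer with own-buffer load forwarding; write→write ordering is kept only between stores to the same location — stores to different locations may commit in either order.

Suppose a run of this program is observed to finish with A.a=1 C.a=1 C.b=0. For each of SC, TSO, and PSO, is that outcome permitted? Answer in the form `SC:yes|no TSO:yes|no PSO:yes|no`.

outcome vector order: (A.a,C.a,C.b)
[SC] allowed = {(0,0,0), (0,0,1), (0,0,2), (0,1,0), (0,1,1), (0,1,2), (1,0,0), (1,0,1), (1,0,2), (1,1,1), (1,1,2)}
[TSO] allowed = {(0,0,0), (0,0,1), (0,0,2), (0,1,0), (0,1,1), (0,1,2), (1,0,0), (1,0,1), (1,0,2), (1,1,1), (1,1,2)}
[PSO] allowed = {(0,0,0), (0,0,1), (0,0,2), (0,1,0), (0,1,1), (0,1,2), (1,0,0), (1,0,1), (1,0,2), (1,1,0), (1,1,1), (1,1,2)}
target (1,1,0) ∈ {PSO}

SC:no TSO:no PSO:yes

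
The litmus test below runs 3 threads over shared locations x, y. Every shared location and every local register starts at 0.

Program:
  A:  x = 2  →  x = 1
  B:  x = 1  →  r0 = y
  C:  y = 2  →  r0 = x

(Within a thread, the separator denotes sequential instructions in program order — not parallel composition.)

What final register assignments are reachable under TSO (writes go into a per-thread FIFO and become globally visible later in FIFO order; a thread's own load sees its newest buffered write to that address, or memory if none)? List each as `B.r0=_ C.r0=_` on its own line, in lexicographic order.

B.r0=0 C.r0=0
B.r0=0 C.r0=1
B.r0=0 C.r0=2
B.r0=2 C.r0=0
B.r0=2 C.r0=1
B.r0=2 C.r0=2

outcome vector order: (B.r0,C.r0)
|TSO outcomes| = 6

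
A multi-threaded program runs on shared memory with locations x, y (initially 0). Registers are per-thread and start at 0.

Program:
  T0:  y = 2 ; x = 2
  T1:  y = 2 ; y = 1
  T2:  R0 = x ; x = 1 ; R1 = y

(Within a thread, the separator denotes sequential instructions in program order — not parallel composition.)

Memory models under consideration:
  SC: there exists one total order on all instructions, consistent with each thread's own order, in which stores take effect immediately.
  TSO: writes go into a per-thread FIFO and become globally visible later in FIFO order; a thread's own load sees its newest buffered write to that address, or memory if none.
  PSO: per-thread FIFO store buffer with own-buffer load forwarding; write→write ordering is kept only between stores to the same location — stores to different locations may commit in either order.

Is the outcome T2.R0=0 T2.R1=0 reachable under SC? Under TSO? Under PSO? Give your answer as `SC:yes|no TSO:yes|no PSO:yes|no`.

outcome vector order: (T2.R0,T2.R1)
SC (5): (0,0); (0,1); (0,2); (2,1); (2,2)
TSO (5): (0,0); (0,1); (0,2); (2,1); (2,2)
PSO (6): (0,0); (0,1); (0,2); (2,0); (2,1); (2,2)
target (0,0) ∈ {SC,TSO,PSO}

SC:yes TSO:yes PSO:yes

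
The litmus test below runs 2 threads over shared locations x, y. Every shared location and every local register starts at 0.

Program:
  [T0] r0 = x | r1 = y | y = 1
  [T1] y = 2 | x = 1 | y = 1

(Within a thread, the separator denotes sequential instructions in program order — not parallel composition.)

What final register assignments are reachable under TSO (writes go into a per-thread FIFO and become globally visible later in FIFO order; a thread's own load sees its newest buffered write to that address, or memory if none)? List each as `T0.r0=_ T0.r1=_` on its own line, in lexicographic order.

T0.r0=0 T0.r1=0
T0.r0=0 T0.r1=1
T0.r0=0 T0.r1=2
T0.r0=1 T0.r1=1
T0.r0=1 T0.r1=2

outcome vector order: (T0.r0,T0.r1)
|TSO outcomes| = 5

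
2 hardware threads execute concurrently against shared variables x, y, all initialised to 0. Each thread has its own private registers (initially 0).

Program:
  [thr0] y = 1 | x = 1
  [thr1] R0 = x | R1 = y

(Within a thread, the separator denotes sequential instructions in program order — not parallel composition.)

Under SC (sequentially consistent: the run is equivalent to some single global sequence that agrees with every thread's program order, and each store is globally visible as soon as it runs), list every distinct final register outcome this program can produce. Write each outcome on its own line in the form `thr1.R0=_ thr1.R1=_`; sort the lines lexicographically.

outcome vector order: (thr1.R0,thr1.R1)
|SC outcomes| = 3

thr1.R0=0 thr1.R1=0
thr1.R0=0 thr1.R1=1
thr1.R0=1 thr1.R1=1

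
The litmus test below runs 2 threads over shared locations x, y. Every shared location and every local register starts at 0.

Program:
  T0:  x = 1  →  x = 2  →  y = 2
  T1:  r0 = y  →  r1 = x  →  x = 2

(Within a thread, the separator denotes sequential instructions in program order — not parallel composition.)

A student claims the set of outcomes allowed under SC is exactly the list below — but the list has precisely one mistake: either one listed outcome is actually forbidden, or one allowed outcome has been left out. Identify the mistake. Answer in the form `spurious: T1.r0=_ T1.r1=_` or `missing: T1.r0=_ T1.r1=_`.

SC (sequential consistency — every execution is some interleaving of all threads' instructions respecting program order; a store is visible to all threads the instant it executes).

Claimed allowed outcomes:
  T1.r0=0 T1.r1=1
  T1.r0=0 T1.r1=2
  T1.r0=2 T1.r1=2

outcome vector order: (T1.r0,T1.r1)
[SC] allowed = {0/0; 0/1; 0/2; 2/2}
SC∖claimed = {0/0}

missing: T1.r0=0 T1.r1=0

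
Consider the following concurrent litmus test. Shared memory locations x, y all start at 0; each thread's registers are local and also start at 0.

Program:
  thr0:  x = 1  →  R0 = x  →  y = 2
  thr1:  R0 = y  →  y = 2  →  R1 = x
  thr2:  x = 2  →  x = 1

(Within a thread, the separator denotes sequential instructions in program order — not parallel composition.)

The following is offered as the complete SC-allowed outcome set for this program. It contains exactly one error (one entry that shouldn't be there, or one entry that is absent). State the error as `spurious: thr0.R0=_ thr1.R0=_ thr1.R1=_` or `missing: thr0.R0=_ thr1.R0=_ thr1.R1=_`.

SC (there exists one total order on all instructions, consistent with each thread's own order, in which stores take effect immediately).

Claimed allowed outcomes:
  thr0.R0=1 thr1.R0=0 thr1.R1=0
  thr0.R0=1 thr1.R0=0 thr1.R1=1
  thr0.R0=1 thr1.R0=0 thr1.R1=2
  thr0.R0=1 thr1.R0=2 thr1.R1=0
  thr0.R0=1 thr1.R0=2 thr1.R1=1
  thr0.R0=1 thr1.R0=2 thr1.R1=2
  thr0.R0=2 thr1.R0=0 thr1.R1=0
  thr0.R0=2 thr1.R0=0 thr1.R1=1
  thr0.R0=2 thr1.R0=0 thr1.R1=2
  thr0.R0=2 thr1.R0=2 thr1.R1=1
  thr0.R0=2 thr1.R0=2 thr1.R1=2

spurious: thr0.R0=1 thr1.R0=2 thr1.R1=0

outcome vector order: (thr0.R0,thr1.R0,thr1.R1)
[SC] allowed = {100; 101; 102; 121; 122; 200; 201; 202; 221; 222}
claimed∖SC = {120}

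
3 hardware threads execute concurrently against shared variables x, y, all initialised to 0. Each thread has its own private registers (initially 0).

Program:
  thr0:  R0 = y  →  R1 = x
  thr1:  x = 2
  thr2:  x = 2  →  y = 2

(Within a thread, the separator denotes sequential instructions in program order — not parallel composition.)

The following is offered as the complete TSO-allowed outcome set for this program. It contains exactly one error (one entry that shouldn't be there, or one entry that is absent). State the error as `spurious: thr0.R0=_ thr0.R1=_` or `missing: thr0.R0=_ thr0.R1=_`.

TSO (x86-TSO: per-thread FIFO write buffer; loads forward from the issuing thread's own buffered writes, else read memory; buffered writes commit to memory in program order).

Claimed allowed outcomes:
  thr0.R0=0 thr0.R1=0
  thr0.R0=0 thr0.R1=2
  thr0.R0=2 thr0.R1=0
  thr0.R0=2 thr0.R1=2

outcome vector order: (thr0.R0,thr0.R1)
TSO: 3 outcomes — {00; 02; 22}
claimed∖TSO = {20}

spurious: thr0.R0=2 thr0.R1=0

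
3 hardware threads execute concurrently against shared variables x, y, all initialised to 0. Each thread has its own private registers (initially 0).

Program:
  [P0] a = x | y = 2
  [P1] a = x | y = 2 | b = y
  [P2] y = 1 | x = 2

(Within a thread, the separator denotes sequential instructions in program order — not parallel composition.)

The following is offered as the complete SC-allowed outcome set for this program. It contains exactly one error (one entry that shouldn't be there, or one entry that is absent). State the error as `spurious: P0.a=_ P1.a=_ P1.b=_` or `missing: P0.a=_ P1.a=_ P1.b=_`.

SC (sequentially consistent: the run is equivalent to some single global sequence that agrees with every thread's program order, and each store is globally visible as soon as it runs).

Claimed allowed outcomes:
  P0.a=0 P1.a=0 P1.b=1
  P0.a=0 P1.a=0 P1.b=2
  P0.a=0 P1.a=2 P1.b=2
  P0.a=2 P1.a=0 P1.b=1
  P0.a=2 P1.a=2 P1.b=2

outcome vector order: (P0.a,P1.a,P1.b)
SC (6): 0/0/1 0/0/2 0/2/2 2/0/1 2/0/2 2/2/2
SC∖claimed = {2/0/2}

missing: P0.a=2 P1.a=0 P1.b=2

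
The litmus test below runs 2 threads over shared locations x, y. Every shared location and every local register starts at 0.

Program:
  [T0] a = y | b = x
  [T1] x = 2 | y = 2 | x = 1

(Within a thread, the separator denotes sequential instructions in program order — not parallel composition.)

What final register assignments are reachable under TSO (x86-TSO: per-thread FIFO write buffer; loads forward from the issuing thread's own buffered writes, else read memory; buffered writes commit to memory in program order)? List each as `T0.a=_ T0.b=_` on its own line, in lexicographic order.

T0.a=0 T0.b=0
T0.a=0 T0.b=1
T0.a=0 T0.b=2
T0.a=2 T0.b=1
T0.a=2 T0.b=2

outcome vector order: (T0.a,T0.b)
|TSO outcomes| = 5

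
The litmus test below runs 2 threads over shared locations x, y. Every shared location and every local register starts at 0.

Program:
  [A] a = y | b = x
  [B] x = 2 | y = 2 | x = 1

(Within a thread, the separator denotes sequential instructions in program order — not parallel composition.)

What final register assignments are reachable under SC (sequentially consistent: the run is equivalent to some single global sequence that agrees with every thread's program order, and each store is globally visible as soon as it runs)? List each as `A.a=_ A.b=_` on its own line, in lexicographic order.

outcome vector order: (A.a,A.b)
|SC outcomes| = 5

A.a=0 A.b=0
A.a=0 A.b=1
A.a=0 A.b=2
A.a=2 A.b=1
A.a=2 A.b=2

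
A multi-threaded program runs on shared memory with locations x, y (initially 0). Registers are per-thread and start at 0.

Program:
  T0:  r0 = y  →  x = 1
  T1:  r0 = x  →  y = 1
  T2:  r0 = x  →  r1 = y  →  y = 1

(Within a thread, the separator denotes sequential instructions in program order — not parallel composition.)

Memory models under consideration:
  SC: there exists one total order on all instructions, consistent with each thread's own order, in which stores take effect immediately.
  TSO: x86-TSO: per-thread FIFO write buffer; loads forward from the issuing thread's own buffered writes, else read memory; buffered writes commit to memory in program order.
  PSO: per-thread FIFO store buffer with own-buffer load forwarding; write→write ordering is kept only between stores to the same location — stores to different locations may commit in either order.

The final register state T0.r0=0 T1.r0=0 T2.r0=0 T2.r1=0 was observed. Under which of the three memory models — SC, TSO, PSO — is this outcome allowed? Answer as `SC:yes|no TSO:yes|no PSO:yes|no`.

outcome vector order: (T0.r0,T1.r0,T2.r0,T2.r1)
SC (12): (0,0,0,0) (0,0,0,1) (0,0,1,0) (0,0,1,1) (0,1,0,0) (0,1,0,1) (0,1,1,0) (0,1,1,1) (1,0,0,0) (1,0,0,1) (1,0,1,1) (1,1,0,0)
TSO (12): (0,0,0,0) (0,0,0,1) (0,0,1,0) (0,0,1,1) (0,1,0,0) (0,1,0,1) (0,1,1,0) (0,1,1,1) (1,0,0,0) (1,0,0,1) (1,0,1,1) (1,1,0,0)
PSO (12): (0,0,0,0) (0,0,0,1) (0,0,1,0) (0,0,1,1) (0,1,0,0) (0,1,0,1) (0,1,1,0) (0,1,1,1) (1,0,0,0) (1,0,0,1) (1,0,1,1) (1,1,0,0)
target (0,0,0,0) ∈ {SC,TSO,PSO}

SC:yes TSO:yes PSO:yes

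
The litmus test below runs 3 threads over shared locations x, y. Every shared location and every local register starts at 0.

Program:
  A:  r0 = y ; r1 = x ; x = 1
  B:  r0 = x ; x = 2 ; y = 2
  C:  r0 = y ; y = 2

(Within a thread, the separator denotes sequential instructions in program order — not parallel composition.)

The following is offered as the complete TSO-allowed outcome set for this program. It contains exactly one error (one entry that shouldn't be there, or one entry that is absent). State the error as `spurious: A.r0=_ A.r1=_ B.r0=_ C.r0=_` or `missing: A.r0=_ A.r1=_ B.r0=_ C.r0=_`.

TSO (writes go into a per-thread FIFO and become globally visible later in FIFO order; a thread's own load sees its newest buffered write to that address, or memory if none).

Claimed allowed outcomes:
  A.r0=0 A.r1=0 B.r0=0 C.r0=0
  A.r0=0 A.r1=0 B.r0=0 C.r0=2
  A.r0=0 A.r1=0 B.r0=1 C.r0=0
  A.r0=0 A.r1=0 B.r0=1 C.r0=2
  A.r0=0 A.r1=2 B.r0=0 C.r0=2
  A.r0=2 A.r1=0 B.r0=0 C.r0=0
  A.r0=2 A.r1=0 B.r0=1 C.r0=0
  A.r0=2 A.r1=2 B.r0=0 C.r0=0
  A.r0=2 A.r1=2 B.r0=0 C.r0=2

missing: A.r0=0 A.r1=2 B.r0=0 C.r0=0

outcome vector order: (A.r0,A.r1,B.r0,C.r0)
TSO (10): 0/0/0/0, 0/0/0/2, 0/0/1/0, 0/0/1/2, 0/2/0/0, 0/2/0/2, 2/0/0/0, 2/0/1/0, 2/2/0/0, 2/2/0/2
TSO∖claimed = {0/2/0/0}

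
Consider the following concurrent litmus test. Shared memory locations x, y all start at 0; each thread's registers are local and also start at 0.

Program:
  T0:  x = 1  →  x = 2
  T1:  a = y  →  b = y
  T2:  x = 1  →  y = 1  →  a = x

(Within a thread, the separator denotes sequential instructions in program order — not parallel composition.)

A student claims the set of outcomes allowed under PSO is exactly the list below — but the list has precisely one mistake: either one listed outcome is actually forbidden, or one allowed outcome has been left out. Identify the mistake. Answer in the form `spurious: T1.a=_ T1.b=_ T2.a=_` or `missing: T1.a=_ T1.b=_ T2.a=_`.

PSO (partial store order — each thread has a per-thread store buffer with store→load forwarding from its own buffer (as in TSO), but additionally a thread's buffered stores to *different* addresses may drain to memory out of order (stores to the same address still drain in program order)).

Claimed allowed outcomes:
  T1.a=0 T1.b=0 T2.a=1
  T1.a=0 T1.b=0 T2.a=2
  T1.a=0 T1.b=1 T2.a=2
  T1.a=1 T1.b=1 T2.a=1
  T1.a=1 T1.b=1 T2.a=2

outcome vector order: (T1.a,T1.b,T2.a)
PSO (6): 001, 002, 011, 012, 111, 112
PSO∖claimed = {011}

missing: T1.a=0 T1.b=1 T2.a=1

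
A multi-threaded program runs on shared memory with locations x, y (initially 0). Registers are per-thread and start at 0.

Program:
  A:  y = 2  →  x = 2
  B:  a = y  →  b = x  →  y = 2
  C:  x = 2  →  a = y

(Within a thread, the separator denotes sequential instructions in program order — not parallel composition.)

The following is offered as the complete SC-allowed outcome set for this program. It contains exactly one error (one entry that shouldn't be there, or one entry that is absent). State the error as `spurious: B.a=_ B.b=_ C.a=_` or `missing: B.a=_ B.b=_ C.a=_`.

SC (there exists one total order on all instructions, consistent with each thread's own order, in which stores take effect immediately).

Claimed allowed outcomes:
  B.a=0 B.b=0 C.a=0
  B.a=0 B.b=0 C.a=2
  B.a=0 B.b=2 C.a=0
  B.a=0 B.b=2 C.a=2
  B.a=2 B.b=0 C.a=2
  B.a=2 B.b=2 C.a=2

outcome vector order: (B.a,B.b,C.a)
[SC] allowed = {0/0/0, 0/0/2, 0/2/0, 0/2/2, 2/0/2, 2/2/0, 2/2/2}
SC∖claimed = {2/2/0}

missing: B.a=2 B.b=2 C.a=0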